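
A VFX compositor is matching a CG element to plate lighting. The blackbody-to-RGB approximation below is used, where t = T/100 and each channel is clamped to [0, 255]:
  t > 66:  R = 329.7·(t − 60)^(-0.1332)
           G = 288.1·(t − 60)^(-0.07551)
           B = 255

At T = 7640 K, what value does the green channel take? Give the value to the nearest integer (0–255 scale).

233

t = 7640/100 = 76.4; the t > 66 branch applies.
G = 288.1·(76.4 − 60)^(-0.07551) = 288.1·16.4^(-0.07551) = 288.1·0.80959 = 233.244.
Rounded: 233.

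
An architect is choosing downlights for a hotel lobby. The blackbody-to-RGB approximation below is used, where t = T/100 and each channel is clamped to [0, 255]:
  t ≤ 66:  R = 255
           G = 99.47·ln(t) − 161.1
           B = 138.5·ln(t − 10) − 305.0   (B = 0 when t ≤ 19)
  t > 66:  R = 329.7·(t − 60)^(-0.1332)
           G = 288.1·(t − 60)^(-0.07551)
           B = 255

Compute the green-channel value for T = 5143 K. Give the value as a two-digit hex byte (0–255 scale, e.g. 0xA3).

0xE7

t = 5143/100 = 51.43; the t ≤ 66 branch applies.
G = 99.47·ln 51.43 − 161.1 = 99.47·3.9402 − 161.1 = 230.834.
Rounded: 231; in hex, 0xE7.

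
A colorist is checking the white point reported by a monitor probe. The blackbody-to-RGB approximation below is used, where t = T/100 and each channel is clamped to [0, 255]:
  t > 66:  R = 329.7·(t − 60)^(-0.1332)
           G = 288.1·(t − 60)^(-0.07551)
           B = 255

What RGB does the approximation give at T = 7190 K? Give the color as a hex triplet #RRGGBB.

t = 7190/100 = 71.9; the t > 66 branch applies.
R = 329.7·(71.9 − 60)^(-0.1332) = 329.7·11.9^(-0.1332) = 329.7·0.71901 = 237.059.
G = 288.1·(71.9 − 60)^(-0.07551) = 288.1·11.9^(-0.07551) = 288.1·0.82944 = 238.962.
B = 255 by definition for t > 66.
Rounded: (237, 239, 255).
In hex: #EDEFFF.

#EDEFFF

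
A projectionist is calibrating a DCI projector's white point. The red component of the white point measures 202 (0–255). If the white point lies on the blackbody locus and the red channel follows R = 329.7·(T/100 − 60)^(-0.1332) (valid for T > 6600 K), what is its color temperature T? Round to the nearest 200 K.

10000 K

(t − 60)^(-0.1332) = 202/329.7 = 0.61268.
t − 60 = 0.61268^(1/-0.1332) = 0.61268^(-7.508) = 39.569, so t = 99.569.
T = 100·t = 9957 K → 10000 K to the nearest 200 K.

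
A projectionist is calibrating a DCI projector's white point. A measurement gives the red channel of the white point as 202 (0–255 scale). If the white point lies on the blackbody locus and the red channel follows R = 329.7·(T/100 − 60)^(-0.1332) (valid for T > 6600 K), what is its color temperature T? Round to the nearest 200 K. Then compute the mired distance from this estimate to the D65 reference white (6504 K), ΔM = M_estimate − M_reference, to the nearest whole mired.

-54 mireds

(t − 60)^(-0.1332) = 202/329.7 = 0.61268.
t − 60 = 0.61268^(1/-0.1332) = 0.61268^(-7.508) = 39.569, so t = 99.569.
T = 100·t = 9957 K → 10000 K to the nearest 200 K.
M_estimate = 10⁶/10000 = 100.00; M_reference = 10⁶/6504 = 153.75.
ΔM = 100.00 − 153.75 = -53.75 → -54 mireds.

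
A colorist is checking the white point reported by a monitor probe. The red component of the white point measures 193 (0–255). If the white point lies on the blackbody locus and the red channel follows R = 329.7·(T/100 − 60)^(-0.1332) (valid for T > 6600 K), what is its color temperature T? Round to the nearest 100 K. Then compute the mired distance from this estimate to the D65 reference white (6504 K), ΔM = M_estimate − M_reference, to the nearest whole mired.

-68 mireds

(t − 60)^(-0.1332) = 193/329.7 = 0.58538.
t − 60 = 0.58538^(1/-0.1332) = 0.58538^(-7.508) = 55.713, so t = 115.713.
T = 100·t = 11571 K → 11600 K to the nearest 100 K.
M_estimate = 10⁶/11600 = 86.21; M_reference = 10⁶/6504 = 153.75.
ΔM = 86.21 − 153.75 = -67.54 → -68 mireds.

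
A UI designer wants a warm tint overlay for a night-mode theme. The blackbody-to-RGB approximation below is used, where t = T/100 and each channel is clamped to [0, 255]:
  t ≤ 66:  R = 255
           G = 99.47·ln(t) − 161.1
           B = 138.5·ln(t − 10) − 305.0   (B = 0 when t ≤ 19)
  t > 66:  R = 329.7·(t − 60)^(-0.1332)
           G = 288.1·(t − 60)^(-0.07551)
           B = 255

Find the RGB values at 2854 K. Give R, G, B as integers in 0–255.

R=255, G=172, B=99

t = 2854/100 = 28.54; the t ≤ 66 branch applies.
R = 255 by definition for t ≤ 66.
G = 99.47·ln 28.54 − 161.1 = 99.47·3.3513 − 161.1 = 172.254.
B = 138.5·ln(28.54 − 10) − 305.0 = 138.5·ln 18.54 − 305.0 = 138.5·2.9199 − 305.0 = 99.410.
Rounded: (255, 172, 99).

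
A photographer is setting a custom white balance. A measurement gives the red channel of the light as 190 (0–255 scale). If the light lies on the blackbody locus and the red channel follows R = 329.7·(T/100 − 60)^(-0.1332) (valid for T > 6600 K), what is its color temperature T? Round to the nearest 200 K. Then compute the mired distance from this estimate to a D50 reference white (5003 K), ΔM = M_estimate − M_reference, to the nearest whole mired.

-118 mireds

(t − 60)^(-0.1332) = 190/329.7 = 0.57628.
t − 60 = 0.57628^(1/-0.1332) = 0.57628^(-7.508) = 62.667, so t = 122.667.
T = 100·t = 12267 K → 12200 K to the nearest 200 K.
M_estimate = 10⁶/12200 = 81.97; M_reference = 10⁶/5003 = 199.88.
ΔM = 81.97 − 199.88 = -117.91 → -118 mireds.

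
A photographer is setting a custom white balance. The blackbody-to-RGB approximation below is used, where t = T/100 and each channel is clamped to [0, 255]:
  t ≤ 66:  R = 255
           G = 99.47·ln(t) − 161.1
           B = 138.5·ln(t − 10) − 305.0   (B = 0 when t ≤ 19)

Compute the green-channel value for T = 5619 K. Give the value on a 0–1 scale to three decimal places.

0.940

t = 5619/100 = 56.19; the t ≤ 66 branch applies.
G = 99.47·ln 56.19 − 161.1 = 99.47·4.0287 − 161.1 = 239.639.
On a 0–1 scale: 239.639/255 = 0.9398 → 0.940.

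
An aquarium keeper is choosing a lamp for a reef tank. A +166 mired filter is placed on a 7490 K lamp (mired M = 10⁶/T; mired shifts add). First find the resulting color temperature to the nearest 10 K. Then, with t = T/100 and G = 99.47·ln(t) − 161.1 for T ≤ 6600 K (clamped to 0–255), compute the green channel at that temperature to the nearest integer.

188

M_in = 10⁶/7490 = 133.51; M_out = 133.51 + (+166) = 299.51.
T_out = 10⁶/299.51 = 3338.8 K → 3340 K; t = 33.4.
G = 99.47·ln 33.4 − 161.1 = 99.47·3.5086 − 161.1 = 187.896.
Rounded: 188.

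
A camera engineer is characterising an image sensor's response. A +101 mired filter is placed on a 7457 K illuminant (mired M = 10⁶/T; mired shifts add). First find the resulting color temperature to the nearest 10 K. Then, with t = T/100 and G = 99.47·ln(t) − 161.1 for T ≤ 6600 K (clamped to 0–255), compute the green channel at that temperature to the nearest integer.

212

M_in = 10⁶/7457 = 134.10; M_out = 134.10 + (+101) = 235.10.
T_out = 10⁶/235.10 = 4253.5 K → 4250 K; t = 42.5.
G = 99.47·ln 42.5 − 161.1 = 99.47·3.7495 − 161.1 = 211.863.
Rounded: 212.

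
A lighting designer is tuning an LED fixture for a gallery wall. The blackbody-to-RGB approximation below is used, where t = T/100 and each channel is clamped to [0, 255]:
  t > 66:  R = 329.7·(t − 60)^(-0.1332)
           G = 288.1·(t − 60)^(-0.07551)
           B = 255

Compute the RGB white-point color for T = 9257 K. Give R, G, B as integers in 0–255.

R=207, G=221, B=255

t = 9257/100 = 92.57; the t > 66 branch applies.
R = 329.7·(92.57 − 60)^(-0.1332) = 329.7·32.57^(-0.1332) = 329.7·0.62877 = 207.306.
G = 288.1·(92.57 − 60)^(-0.07551) = 288.1·32.57^(-0.07551) = 288.1·0.76872 = 221.468.
B = 255 by definition for t > 66.
Rounded: (207, 221, 255).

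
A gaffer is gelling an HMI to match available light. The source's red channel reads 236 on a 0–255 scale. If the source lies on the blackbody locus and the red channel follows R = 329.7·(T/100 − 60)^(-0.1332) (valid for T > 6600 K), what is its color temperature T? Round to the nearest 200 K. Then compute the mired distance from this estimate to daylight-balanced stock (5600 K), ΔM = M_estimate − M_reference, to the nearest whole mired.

-40 mireds

(t − 60)^(-0.1332) = 236/329.7 = 0.71580.
t − 60 = 0.71580^(1/-0.1332) = 0.71580^(-7.508) = 12.307, so t = 72.307.
T = 100·t = 7231 K → 7200 K to the nearest 200 K.
M_estimate = 10⁶/7200 = 138.89; M_reference = 10⁶/5600 = 178.57.
ΔM = 138.89 − 178.57 = -39.68 → -40 mireds.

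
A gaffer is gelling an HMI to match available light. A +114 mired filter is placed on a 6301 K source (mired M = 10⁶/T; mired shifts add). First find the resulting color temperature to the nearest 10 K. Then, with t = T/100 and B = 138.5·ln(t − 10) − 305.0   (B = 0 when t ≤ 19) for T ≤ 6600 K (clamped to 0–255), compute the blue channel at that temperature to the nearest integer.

150

M_in = 10⁶/6301 = 158.70; M_out = 158.70 + (+114) = 272.70.
T_out = 10⁶/272.70 = 3667.0 K → 3670 K; t = 36.7.
B = 138.5·ln(36.7 − 10) − 305.0 = 138.5·ln 26.7 − 305.0 = 138.5·3.2847 − 305.0 = 149.926.
Rounded: 150.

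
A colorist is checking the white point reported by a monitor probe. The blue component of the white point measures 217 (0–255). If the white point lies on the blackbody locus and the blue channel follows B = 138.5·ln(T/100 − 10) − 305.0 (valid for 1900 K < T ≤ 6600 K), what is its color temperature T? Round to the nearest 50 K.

ln(t − 10) = (217 + 305.0) / 138.5 = 3.7690.
t − 10 = e^3.7690 = 43.335, so t = 53.335.
T = 100·t = 5333 K → 5350 K to the nearest 50 K.

5350 K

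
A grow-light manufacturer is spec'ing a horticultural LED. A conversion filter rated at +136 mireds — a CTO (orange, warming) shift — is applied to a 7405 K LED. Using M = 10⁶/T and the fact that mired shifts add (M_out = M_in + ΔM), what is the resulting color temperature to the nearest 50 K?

3700 K

M_in = 10⁶/7405 = 135.04 mireds.
M_out = 135.04 + (+136) = 271.04 mireds.
T_out = 10⁶/271.04 = 3689.4 K → 3700 K.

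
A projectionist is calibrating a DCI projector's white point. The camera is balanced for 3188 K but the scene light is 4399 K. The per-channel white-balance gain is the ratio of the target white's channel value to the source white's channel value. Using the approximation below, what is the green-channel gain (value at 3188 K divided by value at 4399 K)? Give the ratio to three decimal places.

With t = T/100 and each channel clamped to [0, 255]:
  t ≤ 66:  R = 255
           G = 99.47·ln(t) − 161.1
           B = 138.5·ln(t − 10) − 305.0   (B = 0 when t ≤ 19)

0.851

At 4399 K (t = 43.99):
  G = 99.47·ln 43.99 − 161.1 = 99.47·3.7840 − 161.1 = 215.291.
At 3188 K (t = 31.88):
  G = 99.47·ln 31.88 − 161.1 = 99.47·3.4620 − 161.1 = 183.263.
Gain = 183.263 / 215.291 = 0.8512 → 0.851.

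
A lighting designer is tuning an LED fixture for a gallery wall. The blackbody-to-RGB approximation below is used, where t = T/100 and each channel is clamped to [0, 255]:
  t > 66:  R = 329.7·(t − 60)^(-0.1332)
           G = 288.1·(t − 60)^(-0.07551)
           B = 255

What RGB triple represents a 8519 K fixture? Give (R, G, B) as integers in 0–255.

(215, 226, 255)

t = 8519/100 = 85.19; the t > 66 branch applies.
R = 329.7·(85.19 − 60)^(-0.1332) = 329.7·25.19^(-0.1332) = 329.7·0.65066 = 214.524.
G = 288.1·(85.19 − 60)^(-0.07551) = 288.1·25.19^(-0.07551) = 288.1·0.78378 = 225.807.
B = 255 by definition for t > 66.
Rounded: (215, 226, 255).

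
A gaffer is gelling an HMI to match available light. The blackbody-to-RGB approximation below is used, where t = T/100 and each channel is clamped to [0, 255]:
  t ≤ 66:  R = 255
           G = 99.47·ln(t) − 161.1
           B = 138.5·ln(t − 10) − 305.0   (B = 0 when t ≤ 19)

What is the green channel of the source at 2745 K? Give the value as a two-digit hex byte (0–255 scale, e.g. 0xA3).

0xA8

t = 2745/100 = 27.45; the t ≤ 66 branch applies.
G = 99.47·ln 27.45 − 161.1 = 99.47·3.3124 − 161.1 = 168.381.
Rounded: 168; in hex, 0xA8.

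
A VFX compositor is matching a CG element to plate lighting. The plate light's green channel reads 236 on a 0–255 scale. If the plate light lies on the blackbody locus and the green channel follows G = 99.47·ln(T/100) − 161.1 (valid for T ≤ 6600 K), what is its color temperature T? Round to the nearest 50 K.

ln t = (236 + 161.1) / 99.47 = 3.9922.
t = e^3.9922 = 54.172.
T = 100·t = 5417 K → 5400 K to the nearest 50 K.

5400 K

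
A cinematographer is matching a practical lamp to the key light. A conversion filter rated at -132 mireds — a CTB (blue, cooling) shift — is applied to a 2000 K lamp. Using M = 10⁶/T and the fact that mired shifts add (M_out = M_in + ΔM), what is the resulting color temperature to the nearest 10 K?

M_in = 10⁶/2000 = 500.00 mireds.
M_out = 500.00 + (-132) = 368.00 mireds.
T_out = 10⁶/368.00 = 2717.4 K → 2720 K.

2720 K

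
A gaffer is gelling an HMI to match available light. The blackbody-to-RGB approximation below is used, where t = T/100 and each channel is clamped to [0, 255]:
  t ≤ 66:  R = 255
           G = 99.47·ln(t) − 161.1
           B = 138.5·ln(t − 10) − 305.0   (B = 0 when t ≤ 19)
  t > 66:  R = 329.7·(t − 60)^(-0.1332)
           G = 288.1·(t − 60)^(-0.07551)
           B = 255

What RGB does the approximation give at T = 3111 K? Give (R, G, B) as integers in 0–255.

t = 3111/100 = 31.11; the t ≤ 66 branch applies.
R = 255 by definition for t ≤ 66.
G = 99.47·ln 31.11 − 161.1 = 99.47·3.4375 − 161.1 = 180.831.
B = 138.5·ln(31.11 − 10) − 305.0 = 138.5·ln 21.11 − 305.0 = 138.5·3.0497 − 305.0 = 117.390.
Rounded: (255, 181, 117).

(255, 181, 117)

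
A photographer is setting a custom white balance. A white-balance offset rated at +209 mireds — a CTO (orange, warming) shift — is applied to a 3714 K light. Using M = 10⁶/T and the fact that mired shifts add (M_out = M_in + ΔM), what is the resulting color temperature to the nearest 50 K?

M_in = 10⁶/3714 = 269.25 mireds.
M_out = 269.25 + (+209) = 478.25 mireds.
T_out = 10⁶/478.25 = 2091.0 K → 2100 K.

2100 K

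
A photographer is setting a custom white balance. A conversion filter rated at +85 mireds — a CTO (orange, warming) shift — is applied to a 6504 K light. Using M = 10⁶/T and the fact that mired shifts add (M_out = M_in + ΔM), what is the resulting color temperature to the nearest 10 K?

4190 K

M_in = 10⁶/6504 = 153.75 mireds.
M_out = 153.75 + (+85) = 238.75 mireds.
T_out = 10⁶/238.75 = 4188.5 K → 4190 K.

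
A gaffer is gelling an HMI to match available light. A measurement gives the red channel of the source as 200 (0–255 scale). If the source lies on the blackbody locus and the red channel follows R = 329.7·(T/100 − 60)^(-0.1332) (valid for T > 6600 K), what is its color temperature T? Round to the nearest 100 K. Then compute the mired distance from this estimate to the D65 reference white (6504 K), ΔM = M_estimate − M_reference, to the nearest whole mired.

-57 mireds

(t − 60)^(-0.1332) = 200/329.7 = 0.60661.
t − 60 = 0.60661^(1/-0.1332) = 0.60661^(-7.508) = 42.638, so t = 102.638.
T = 100·t = 10264 K → 10300 K to the nearest 100 K.
M_estimate = 10⁶/10300 = 97.09; M_reference = 10⁶/6504 = 153.75.
ΔM = 97.09 − 153.75 = -56.66 → -57 mireds.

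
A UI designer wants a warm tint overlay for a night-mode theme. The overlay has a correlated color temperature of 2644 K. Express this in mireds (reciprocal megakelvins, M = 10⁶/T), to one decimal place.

378.2 mireds

M = 10⁶ / 2644 = 378.215 → 378.2 mireds.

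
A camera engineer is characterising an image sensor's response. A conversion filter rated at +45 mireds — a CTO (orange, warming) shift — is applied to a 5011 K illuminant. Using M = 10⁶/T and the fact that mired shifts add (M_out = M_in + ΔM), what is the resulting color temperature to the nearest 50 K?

M_in = 10⁶/5011 = 199.56 mireds.
M_out = 199.56 + (+45) = 244.56 mireds.
T_out = 10⁶/244.56 = 4089.0 K → 4100 K.

4100 K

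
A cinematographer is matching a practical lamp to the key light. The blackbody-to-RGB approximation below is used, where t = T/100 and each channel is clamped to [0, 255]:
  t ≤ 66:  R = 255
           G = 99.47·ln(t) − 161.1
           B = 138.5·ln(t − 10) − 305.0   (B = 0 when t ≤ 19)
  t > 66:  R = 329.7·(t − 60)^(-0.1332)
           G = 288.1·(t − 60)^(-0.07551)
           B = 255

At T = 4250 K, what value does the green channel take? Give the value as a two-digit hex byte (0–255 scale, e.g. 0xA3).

0xD4

t = 4250/100 = 42.5; the t ≤ 66 branch applies.
G = 99.47·ln 42.5 − 161.1 = 99.47·3.7495 − 161.1 = 211.863.
Rounded: 212; in hex, 0xD4.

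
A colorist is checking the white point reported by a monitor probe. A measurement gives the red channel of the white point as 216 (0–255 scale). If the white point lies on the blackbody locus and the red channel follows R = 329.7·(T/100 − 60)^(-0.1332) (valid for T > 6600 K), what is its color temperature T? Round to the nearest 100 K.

8400 K

(t − 60)^(-0.1332) = 216/329.7 = 0.65514.
t − 60 = 0.65514^(1/-0.1332) = 0.65514^(-7.508) = 23.926, so t = 83.926.
T = 100·t = 8393 K → 8400 K to the nearest 100 K.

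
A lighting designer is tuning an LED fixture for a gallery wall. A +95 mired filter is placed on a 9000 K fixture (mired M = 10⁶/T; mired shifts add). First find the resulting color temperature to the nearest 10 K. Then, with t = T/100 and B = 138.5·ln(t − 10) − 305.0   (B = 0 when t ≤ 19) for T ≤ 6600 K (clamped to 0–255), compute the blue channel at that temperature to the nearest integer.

M_in = 10⁶/9000 = 111.11; M_out = 111.11 + (+95) = 206.11.
T_out = 10⁶/206.11 = 4851.8 K → 4850 K; t = 48.5.
B = 138.5·ln(48.5 − 10) − 305.0 = 138.5·ln 38.5 − 305.0 = 138.5·3.6507 − 305.0 = 200.616.
Rounded: 201.

201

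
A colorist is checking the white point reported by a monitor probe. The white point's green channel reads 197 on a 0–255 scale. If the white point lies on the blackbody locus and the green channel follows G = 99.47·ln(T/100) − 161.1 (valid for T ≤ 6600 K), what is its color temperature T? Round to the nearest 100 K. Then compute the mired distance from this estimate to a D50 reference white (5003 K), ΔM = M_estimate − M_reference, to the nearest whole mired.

+70 mireds

ln t = (197 + 161.1) / 99.47 = 3.6001.
t = e^3.6001 = 36.601.
T = 100·t = 3660 K → 3700 K to the nearest 100 K.
M_estimate = 10⁶/3700 = 270.27; M_reference = 10⁶/5003 = 199.88.
ΔM = 270.27 − 199.88 = 70.39 → +70 mireds.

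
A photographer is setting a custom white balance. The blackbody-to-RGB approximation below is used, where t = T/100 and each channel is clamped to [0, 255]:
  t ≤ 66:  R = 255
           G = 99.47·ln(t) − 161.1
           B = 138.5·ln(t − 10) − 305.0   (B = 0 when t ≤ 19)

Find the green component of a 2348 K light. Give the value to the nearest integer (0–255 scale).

153

t = 2348/100 = 23.48; the t ≤ 66 branch applies.
G = 99.47·ln 23.48 − 161.1 = 99.47·3.1561 − 161.1 = 152.842.
Rounded: 153.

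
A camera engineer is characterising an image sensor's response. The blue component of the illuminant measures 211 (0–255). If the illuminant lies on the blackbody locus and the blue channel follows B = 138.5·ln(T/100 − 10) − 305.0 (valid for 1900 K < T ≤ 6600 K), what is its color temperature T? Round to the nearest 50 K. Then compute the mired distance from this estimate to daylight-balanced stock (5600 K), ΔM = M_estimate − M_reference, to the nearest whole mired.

+16 mireds

ln(t − 10) = (211 + 305.0) / 138.5 = 3.7256.
t − 10 = e^3.7256 = 41.497, so t = 51.497.
T = 100·t = 5150 K → 5150 K to the nearest 50 K.
M_estimate = 10⁶/5150 = 194.17; M_reference = 10⁶/5600 = 178.57.
ΔM = 194.17 − 178.57 = 15.60 → +16 mireds.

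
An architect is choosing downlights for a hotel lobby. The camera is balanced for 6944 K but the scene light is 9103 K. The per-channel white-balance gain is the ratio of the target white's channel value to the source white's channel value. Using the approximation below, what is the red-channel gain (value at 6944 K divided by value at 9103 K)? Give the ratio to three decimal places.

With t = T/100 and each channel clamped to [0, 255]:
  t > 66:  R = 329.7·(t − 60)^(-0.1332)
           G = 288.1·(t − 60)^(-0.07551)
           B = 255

At 9103 K (t = 91.03):
  R = 329.7·(91.03 − 60)^(-0.1332) = 329.7·31.03^(-0.1332) = 329.7·0.63284 = 208.648.
At 6944 K (t = 69.44):
  R = 329.7·(69.44 − 60)^(-0.1332) = 329.7·9.44^(-0.1332) = 329.7·0.74154 = 244.485.
Gain = 244.485 / 208.648 = 1.1718 → 1.172.

1.172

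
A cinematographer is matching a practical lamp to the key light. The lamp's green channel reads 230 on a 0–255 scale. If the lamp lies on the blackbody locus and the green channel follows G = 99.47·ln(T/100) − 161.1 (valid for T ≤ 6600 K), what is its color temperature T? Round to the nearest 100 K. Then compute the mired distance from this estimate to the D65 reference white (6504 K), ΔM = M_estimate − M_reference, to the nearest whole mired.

ln t = (230 + 161.1) / 99.47 = 3.9318.
t = e^3.9318 = 51.001.
T = 100·t = 5100 K → 5100 K to the nearest 100 K.
M_estimate = 10⁶/5100 = 196.08; M_reference = 10⁶/6504 = 153.75.
ΔM = 196.08 − 153.75 = 42.33 → +42 mireds.

+42 mireds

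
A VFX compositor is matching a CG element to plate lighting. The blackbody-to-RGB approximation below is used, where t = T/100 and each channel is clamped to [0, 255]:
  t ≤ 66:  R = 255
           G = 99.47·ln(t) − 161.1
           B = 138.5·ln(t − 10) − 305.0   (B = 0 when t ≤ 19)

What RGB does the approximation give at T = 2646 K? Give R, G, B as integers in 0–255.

R=255, G=165, B=83

t = 2646/100 = 26.46; the t ≤ 66 branch applies.
R = 255 by definition for t ≤ 66.
G = 99.47·ln 26.46 − 161.1 = 99.47·3.2756 − 161.1 = 164.727.
B = 138.5·ln(26.46 − 10) − 305.0 = 138.5·ln 16.46 − 305.0 = 138.5·2.8009 − 305.0 = 82.929.
Rounded: (255, 165, 83).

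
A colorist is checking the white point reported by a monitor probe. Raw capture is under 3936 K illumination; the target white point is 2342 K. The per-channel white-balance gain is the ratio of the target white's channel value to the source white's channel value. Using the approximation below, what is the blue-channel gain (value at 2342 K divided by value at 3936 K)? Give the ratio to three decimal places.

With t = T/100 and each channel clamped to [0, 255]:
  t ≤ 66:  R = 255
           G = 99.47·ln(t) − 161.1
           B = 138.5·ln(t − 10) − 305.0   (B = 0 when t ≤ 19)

At 3936 K (t = 39.36):
  B = 138.5·ln(39.36 − 10) − 305.0 = 138.5·ln 29.36 − 305.0 = 138.5·3.3796 − 305.0 = 163.079.
At 2342 K (t = 23.42):
  B = 138.5·ln(23.42 − 10) − 305.0 = 138.5·ln 13.42 − 305.0 = 138.5·2.5967 − 305.0 = 54.649.
Gain = 54.649 / 163.079 = 0.3351 → 0.335.

0.335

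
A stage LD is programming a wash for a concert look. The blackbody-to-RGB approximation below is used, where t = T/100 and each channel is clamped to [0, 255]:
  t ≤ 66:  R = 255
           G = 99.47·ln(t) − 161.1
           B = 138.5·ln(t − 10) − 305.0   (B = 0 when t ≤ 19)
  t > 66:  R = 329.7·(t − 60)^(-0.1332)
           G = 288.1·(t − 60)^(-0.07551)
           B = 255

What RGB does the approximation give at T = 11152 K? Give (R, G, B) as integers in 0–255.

t = 11152/100 = 111.52; the t > 66 branch applies.
R = 329.7·(111.52 − 60)^(-0.1332) = 329.7·51.52^(-0.1332) = 329.7·0.59151 = 195.022.
G = 288.1·(111.52 − 60)^(-0.07551) = 288.1·51.52^(-0.07551) = 288.1·0.74256 = 213.930.
B = 255 by definition for t > 66.
Rounded: (195, 214, 255).

(195, 214, 255)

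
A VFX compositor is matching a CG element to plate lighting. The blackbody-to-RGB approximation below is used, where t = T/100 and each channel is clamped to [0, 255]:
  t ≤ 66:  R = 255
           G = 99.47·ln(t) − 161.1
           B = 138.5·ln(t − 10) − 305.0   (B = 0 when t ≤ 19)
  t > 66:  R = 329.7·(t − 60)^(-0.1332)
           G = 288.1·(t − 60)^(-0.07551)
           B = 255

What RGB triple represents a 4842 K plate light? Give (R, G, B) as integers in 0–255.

(255, 225, 200)

t = 4842/100 = 48.42; the t ≤ 66 branch applies.
R = 255 by definition for t ≤ 66.
G = 99.47·ln 48.42 − 161.1 = 99.47·3.8799 − 161.1 = 224.835.
B = 138.5·ln(48.42 − 10) − 305.0 = 138.5·ln 38.42 − 305.0 = 138.5·3.6486 − 305.0 = 200.328.
Rounded: (255, 225, 200).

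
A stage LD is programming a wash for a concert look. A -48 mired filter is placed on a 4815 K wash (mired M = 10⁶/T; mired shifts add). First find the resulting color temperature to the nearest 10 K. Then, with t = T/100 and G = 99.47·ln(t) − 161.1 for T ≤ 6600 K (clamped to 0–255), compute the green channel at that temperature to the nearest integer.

250

M_in = 10⁶/4815 = 207.68; M_out = 207.68 + (-48) = 159.68.
T_out = 10⁶/159.68 = 6262.4 K → 6260 K; t = 62.6.
G = 99.47·ln 62.6 − 161.1 = 99.47·4.1368 − 161.1 = 250.384.
Rounded: 250.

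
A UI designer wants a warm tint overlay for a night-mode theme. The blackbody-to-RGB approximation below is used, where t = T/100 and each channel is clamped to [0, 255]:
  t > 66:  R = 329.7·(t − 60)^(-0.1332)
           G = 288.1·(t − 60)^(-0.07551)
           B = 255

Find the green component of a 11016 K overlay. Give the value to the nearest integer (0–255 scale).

t = 11016/100 = 110.16; the t > 66 branch applies.
G = 288.1·(110.16 − 60)^(-0.07551) = 288.1·50.16^(-0.07551) = 288.1·0.74406 = 214.363.
Rounded: 214.

214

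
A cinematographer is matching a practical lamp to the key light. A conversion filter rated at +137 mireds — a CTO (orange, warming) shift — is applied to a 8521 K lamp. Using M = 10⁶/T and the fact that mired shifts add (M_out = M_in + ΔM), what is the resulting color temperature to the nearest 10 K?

M_in = 10⁶/8521 = 117.36 mireds.
M_out = 117.36 + (+137) = 254.36 mireds.
T_out = 10⁶/254.36 = 3931.5 K → 3930 K.

3930 K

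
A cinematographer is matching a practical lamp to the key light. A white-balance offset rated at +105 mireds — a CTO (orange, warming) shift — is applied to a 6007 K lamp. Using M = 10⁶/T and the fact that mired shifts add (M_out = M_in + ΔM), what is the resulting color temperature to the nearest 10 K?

M_in = 10⁶/6007 = 166.47 mireds.
M_out = 166.47 + (+105) = 271.47 mireds.
T_out = 10⁶/271.47 = 3683.6 K → 3680 K.

3680 K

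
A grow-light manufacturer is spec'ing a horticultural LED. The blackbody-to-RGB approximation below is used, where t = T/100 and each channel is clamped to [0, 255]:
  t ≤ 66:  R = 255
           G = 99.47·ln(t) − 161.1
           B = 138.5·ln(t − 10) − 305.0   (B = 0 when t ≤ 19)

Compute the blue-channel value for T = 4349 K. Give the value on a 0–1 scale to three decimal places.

t = 4349/100 = 43.49; the t ≤ 66 branch applies.
B = 138.5·ln(43.49 − 10) − 305.0 = 138.5·ln 33.49 − 305.0 = 138.5·3.5112 − 305.0 = 181.308.
On a 0–1 scale: 181.308/255 = 0.7110 → 0.711.

0.711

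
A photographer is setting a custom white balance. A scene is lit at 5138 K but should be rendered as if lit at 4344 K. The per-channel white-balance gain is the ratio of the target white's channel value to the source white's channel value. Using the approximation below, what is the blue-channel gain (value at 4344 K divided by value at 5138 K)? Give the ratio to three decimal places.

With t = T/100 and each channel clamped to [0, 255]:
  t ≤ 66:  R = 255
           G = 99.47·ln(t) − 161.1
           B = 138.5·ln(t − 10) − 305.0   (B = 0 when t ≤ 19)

0.860

At 5138 K (t = 51.38):
  B = 138.5·ln(51.38 − 10) − 305.0 = 138.5·ln 41.38 − 305.0 = 138.5·3.7228 − 305.0 = 210.607.
At 4344 K (t = 43.44):
  B = 138.5·ln(43.44 − 10) − 305.0 = 138.5·ln 33.44 − 305.0 = 138.5·3.5098 − 305.0 = 181.101.
Gain = 181.101 / 210.607 = 0.8599 → 0.860.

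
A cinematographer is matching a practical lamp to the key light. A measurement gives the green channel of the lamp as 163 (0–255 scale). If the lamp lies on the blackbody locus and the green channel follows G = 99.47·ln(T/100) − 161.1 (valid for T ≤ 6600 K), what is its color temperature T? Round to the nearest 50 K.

ln t = (163 + 161.1) / 99.47 = 3.2583.
t = e^3.2583 = 26.004.
T = 100·t = 2600 K → 2600 K to the nearest 50 K.

2600 K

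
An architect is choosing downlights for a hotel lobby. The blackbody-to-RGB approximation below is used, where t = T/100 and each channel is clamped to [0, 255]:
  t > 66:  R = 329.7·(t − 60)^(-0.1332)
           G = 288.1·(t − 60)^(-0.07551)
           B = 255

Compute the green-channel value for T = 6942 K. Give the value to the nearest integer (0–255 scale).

243

t = 6942/100 = 69.42; the t > 66 branch applies.
G = 288.1·(69.42 − 60)^(-0.07551) = 288.1·9.42^(-0.07551) = 288.1·0.84421 = 243.216.
Rounded: 243.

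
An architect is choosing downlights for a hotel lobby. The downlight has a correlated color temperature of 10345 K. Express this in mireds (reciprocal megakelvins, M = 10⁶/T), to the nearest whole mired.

M = 10⁶ / 10345 = 96.665 → 97 mireds.

97 mireds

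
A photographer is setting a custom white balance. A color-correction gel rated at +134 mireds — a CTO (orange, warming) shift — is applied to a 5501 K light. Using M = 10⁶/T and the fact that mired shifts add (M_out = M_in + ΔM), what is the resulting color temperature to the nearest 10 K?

M_in = 10⁶/5501 = 181.79 mireds.
M_out = 181.79 + (+134) = 315.79 mireds.
T_out = 10⁶/315.79 = 3166.7 K → 3170 K.

3170 K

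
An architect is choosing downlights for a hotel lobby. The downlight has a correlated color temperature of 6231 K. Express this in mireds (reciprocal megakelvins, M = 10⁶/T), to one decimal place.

M = 10⁶ / 6231 = 160.488 → 160.5 mireds.

160.5 mireds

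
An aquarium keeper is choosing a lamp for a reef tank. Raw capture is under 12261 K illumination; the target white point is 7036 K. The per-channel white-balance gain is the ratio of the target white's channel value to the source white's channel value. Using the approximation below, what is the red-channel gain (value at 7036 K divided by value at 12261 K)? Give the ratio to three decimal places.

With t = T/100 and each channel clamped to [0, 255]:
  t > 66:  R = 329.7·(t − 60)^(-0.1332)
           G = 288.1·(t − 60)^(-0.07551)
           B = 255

At 12261 K (t = 122.61):
  R = 329.7·(122.61 − 60)^(-0.1332) = 329.7·62.61^(-0.1332) = 329.7·0.57635 = 190.023.
At 7036 K (t = 70.36):
  R = 329.7·(70.36 − 60)^(-0.1332) = 329.7·10.36^(-0.1332) = 329.7·0.73241 = 241.475.
Gain = 241.475 / 190.023 = 1.2708 → 1.271.

1.271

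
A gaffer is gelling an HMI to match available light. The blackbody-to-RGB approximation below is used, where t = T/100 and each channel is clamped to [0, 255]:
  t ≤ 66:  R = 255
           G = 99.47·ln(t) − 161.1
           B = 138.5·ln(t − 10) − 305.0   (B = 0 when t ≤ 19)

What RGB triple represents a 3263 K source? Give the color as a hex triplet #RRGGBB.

t = 3263/100 = 32.63; the t ≤ 66 branch applies.
R = 255 by definition for t ≤ 66.
G = 99.47·ln 32.63 − 161.1 = 99.47·3.4852 − 161.1 = 185.576.
B = 138.5·ln(32.63 − 10) − 305.0 = 138.5·ln 22.63 − 305.0 = 138.5·3.1193 − 305.0 = 127.020.
Rounded: (255, 186, 127).
In hex: #FFBA7F.

#FFBA7F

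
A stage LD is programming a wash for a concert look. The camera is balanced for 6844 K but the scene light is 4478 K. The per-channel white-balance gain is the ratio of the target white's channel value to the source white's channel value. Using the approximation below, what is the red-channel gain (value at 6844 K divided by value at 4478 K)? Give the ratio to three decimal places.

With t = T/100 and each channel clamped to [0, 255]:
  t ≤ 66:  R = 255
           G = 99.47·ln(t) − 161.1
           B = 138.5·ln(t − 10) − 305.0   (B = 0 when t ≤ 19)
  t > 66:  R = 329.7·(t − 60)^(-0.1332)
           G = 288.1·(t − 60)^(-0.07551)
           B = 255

At 4478 K (t = 44.78):
  R = 255 by definition for t ≤ 66.
At 6844 K (t = 68.44):
  R = 329.7·(68.44 − 60)^(-0.1332) = 329.7·8.44^(-0.1332) = 329.7·0.75268 = 248.159.
Gain = 248.159 / 255.000 = 0.9732 → 0.973.

0.973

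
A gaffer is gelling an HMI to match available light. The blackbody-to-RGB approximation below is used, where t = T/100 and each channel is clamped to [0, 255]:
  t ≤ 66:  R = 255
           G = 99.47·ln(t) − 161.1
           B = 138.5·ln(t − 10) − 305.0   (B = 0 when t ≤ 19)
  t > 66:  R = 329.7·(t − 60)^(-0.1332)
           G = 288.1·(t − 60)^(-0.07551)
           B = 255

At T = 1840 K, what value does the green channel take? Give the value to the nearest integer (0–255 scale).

t = 1840/100 = 18.4; the t ≤ 66 branch applies.
G = 99.47·ln 18.4 − 161.1 = 99.47·2.9124 − 161.1 = 128.592.
Rounded: 129.

129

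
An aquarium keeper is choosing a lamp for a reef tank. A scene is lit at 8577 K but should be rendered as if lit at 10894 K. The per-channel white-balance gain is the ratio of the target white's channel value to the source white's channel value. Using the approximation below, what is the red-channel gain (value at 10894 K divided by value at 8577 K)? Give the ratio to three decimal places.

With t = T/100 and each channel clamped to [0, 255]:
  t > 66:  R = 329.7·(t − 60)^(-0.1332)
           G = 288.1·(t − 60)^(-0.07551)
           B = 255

At 8577 K (t = 85.77):
  R = 329.7·(85.77 − 60)^(-0.1332) = 329.7·25.77^(-0.1332) = 329.7·0.64869 = 213.874.
At 10894 K (t = 108.94):
  R = 329.7·(108.94 − 60)^(-0.1332) = 329.7·48.94^(-0.1332) = 329.7·0.59558 = 196.361.
Gain = 196.361 / 213.874 = 0.9181 → 0.918.

0.918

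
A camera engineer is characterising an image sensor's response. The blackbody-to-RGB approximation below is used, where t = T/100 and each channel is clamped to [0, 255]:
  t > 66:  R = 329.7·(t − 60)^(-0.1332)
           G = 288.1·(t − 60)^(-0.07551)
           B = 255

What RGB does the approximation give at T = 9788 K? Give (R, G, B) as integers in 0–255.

t = 9788/100 = 97.88; the t > 66 branch applies.
R = 329.7·(97.88 − 60)^(-0.1332) = 329.7·37.88^(-0.1332) = 329.7·0.61625 = 203.177.
G = 288.1·(97.88 − 60)^(-0.07551) = 288.1·37.88^(-0.07551) = 288.1·0.76000 = 218.956.
B = 255 by definition for t > 66.
Rounded: (203, 219, 255).

(203, 219, 255)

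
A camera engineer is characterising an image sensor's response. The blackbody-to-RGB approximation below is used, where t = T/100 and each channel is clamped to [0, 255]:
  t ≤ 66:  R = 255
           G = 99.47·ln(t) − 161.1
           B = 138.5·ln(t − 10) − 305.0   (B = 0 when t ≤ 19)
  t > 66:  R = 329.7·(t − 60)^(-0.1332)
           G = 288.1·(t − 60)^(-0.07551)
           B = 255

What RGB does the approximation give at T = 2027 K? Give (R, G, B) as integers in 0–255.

t = 2027/100 = 20.27; the t ≤ 66 branch applies.
R = 255 by definition for t ≤ 66.
G = 99.47·ln 20.27 − 161.1 = 99.47·3.0091 − 161.1 = 138.219.
B = 138.5·ln(20.27 − 10) − 305.0 = 138.5·ln 10.27 − 305.0 = 138.5·2.3292 − 305.0 = 17.598.
Rounded: (255, 138, 18).

(255, 138, 18)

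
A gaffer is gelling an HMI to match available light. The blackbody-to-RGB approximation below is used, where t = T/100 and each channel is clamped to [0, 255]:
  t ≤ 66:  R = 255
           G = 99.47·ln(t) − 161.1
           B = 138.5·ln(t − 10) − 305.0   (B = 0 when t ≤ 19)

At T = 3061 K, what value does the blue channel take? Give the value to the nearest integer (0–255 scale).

114

t = 3061/100 = 30.61; the t ≤ 66 branch applies.
B = 138.5·ln(30.61 − 10) − 305.0 = 138.5·ln 20.61 − 305.0 = 138.5·3.0258 − 305.0 = 114.070.
Rounded: 114.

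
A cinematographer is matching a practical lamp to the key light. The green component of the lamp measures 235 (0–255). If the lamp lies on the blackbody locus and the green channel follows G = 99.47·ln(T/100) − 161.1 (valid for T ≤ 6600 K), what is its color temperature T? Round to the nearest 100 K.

5400 K

ln t = (235 + 161.1) / 99.47 = 3.9821.
t = e^3.9821 = 53.630.
T = 100·t = 5363 K → 5400 K to the nearest 100 K.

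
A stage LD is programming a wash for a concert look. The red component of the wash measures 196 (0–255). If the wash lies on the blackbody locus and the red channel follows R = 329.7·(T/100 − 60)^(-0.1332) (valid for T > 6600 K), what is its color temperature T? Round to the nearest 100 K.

(t − 60)^(-0.1332) = 196/329.7 = 0.59448.
t − 60 = 0.59448^(1/-0.1332) = 0.59448^(-7.508) = 49.621, so t = 109.621.
T = 100·t = 10962 K → 11000 K to the nearest 100 K.

11000 K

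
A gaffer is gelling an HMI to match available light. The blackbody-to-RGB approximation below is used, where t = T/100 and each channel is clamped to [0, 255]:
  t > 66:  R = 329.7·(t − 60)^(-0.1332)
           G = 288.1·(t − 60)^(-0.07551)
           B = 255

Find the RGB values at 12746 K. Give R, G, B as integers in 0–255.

t = 12746/100 = 127.46; the t > 66 branch applies.
R = 329.7·(127.46 − 60)^(-0.1332) = 329.7·67.46^(-0.1332) = 329.7·0.57065 = 188.144.
G = 288.1·(127.46 − 60)^(-0.07551) = 288.1·67.46^(-0.07551) = 288.1·0.72759 = 209.620.
B = 255 by definition for t > 66.
Rounded: (188, 210, 255).

R=188, G=210, B=255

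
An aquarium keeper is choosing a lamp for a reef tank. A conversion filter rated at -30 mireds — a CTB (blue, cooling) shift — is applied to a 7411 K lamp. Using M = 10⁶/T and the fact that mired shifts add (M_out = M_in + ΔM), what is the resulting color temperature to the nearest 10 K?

M_in = 10⁶/7411 = 134.93 mireds.
M_out = 134.93 + (-30) = 104.93 mireds.
T_out = 10⁶/104.93 = 9529.7 K → 9530 K.

9530 K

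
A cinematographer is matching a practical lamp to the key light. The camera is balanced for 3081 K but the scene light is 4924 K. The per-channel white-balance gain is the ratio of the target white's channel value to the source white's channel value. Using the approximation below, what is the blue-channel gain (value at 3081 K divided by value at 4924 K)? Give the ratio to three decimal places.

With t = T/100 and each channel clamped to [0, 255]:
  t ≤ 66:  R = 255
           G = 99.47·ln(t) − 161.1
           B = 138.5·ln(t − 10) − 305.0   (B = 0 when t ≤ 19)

0.568

At 4924 K (t = 49.24):
  B = 138.5·ln(49.24 − 10) − 305.0 = 138.5·ln 39.24 − 305.0 = 138.5·3.6697 − 305.0 = 203.253.
At 3081 K (t = 30.81):
  B = 138.5·ln(30.81 − 10) − 305.0 = 138.5·ln 20.81 − 305.0 = 138.5·3.0354 − 305.0 = 115.408.
Gain = 115.408 / 203.253 = 0.5678 → 0.568.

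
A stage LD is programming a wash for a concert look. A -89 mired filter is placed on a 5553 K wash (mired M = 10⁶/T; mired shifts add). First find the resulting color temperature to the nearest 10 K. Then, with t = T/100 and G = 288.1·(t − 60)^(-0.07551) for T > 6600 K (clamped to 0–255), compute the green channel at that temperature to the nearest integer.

M_in = 10⁶/5553 = 180.08; M_out = 180.08 + (-89) = 91.08.
T_out = 10⁶/91.08 = 10979.0 K → 10980 K; t = 109.8.
G = 288.1·(109.8 − 60)^(-0.07551) = 288.1·49.8^(-0.07551) = 288.1·0.74446 = 214.479.
Rounded: 214.

214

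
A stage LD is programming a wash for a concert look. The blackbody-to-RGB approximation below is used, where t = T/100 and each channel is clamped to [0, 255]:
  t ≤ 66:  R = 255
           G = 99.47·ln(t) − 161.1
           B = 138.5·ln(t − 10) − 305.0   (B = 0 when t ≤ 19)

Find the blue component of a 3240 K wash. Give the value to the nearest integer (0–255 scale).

126

t = 3240/100 = 32.4; the t ≤ 66 branch applies.
B = 138.5·ln(32.4 − 10) − 305.0 = 138.5·ln 22.4 − 305.0 = 138.5·3.1091 − 305.0 = 125.605.
Rounded: 126.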